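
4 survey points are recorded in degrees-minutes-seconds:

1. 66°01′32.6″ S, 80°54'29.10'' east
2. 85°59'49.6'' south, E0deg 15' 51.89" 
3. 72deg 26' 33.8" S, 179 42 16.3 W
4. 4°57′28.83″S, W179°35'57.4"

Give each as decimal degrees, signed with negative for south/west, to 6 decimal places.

Point 1:
  Latitude: 66° + 1/60 + 32.6/3600 = 66 + 0.016667 + 0.009056 = 66.0257222
  S → negative
  Longitude: 54′ + 29.1″ = 54.48500′; 80 + 54.48500/60 = 80.9080833
  E ⇒ keep positive
Point 2:
  Latitude: 85 + 59/60 + 49.6/3600 = 85.9971111
  S → negative
  Lon: 0 + 15/60 + 51.89/3600 = 0.2644139
  E → positive
Point 3:
  Latitude: 26′ + 33.8″ = 26.56333′; 72 + 26.56333/60 = 72.4427222
  S → negative
  λ: 179° + 42/60 + 16.3/3600 = 179 + 0.700000 + 0.004528 = 179.7045278
  hemisphere W, so the sign is −
Point 4:
  Lat: 4 + 57/60 + 28.83/3600 = 4.9580083
  S ⇒ negate
  Lon: 35′ + 57.4″ = 35.95667′; 179 + 35.95667/60 = 179.5992778
  W → negative

1. -66.025722, 80.908083
2. -85.997111, 0.264414
3. -72.442722, -179.704528
4. -4.958008, -179.599278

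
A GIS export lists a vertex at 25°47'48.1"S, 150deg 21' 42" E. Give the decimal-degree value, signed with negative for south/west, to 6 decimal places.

-25.796694, 150.361667

φ: 25° + 47/60 + 48.1/3600 = 25 + 0.783333 + 0.013361 = 25.7966944
hemisphere S, so the sign is −
Lon: 150 + 21/60 + 42/3600 = 150.3616667
E ⇒ keep positive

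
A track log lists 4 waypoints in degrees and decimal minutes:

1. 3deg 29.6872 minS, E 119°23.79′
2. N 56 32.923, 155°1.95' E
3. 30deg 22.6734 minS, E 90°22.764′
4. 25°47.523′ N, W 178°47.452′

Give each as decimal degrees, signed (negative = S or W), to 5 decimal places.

1. -3.49479, 119.39650
2. 56.54872, 155.03250
3. -30.37789, 90.37940
4. 25.79205, -178.79087

Point 1:
  Lat: 29.6872′ = 0.494787°; total 3.494787
  hemisphere S, so the sign is −
  Longitude: 119 + 23.79/60 = 119.396500
  E → positive
Point 2:
  Latitude: 32.923′ = 0.548717°; total 56.548717
  N → positive
  Longitude: 1.95′ = 0.032500°; total 155.032500
  E → positive
Point 3:
  φ: 30 + 22.6734/60 = 30.377890
  S → negative
  Lon: 22.764′ = 0.379400°; total 90.379400
  E ⇒ keep positive
Point 4:
  φ: 25 + 47.523/60 = 25.792050
  N → positive
  λ: 178 + 47.452/60 = 178.790867
  hemisphere W, so the sign is −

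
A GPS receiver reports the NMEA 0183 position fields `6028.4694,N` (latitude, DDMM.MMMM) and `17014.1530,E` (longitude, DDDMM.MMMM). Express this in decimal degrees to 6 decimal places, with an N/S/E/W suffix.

Lat: degrees = first 2 digits = 60, minutes = 28.4694; 60 + 28.4694/60 = 60.4744900
Longitude: degrees = first 3 digits = 170, minutes = 14.153; 170 + 14.153/60 = 170.2358833

60.474490° N, 170.235883° E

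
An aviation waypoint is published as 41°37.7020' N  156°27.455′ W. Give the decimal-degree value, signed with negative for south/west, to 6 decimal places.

φ: 41 + 37.702/60 = 41.6283667
N ⇒ keep positive
λ: 27.455′ = 0.457583°; total 156.4575833
W → negative

41.628367, -156.457583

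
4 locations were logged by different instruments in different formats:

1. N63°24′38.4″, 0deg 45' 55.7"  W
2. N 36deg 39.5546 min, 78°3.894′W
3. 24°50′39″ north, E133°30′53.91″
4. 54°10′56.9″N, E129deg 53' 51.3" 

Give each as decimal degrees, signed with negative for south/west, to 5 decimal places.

Point 1:
  φ: 63 + 24/60 + 38.4/3600 = 63.410667
  N ⇒ keep positive
  Lon: 0 + 45/60 + 55.7/3600 = 0.765472
  hemisphere W, so the sign is −
Point 2:
  φ: 36 + 39.5546/60 = 36.659243
  N → positive
  Lon: 3.894′ = 0.064900°; total 78.064900
  W ⇒ negate
Point 3:
  Latitude: 24 + 50/60 + 39/3600 = 24.844167
  N ⇒ keep positive
  Lon: 133 + 30/60 + 53.91/3600 = 133.514975
  E ⇒ keep positive
Point 4:
  φ: 10′ + 56.9″ = 10.94833′; 54 + 10.94833/60 = 54.182472
  N → positive
  Longitude: 129 + 53/60 + 51.3/3600 = 129.897583
  E ⇒ keep positive

1. 63.41067, -0.76547
2. 36.65924, -78.06490
3. 24.84417, 133.51498
4. 54.18247, 129.89758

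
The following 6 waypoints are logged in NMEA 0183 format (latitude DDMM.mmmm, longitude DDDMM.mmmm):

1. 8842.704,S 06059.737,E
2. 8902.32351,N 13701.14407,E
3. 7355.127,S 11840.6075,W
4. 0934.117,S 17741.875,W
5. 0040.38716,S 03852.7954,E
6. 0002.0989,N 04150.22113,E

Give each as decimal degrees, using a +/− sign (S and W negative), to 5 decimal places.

1. -88.71173, 60.99562
2. 89.03873, 137.01907
3. -73.91878, -118.67679
4. -9.56862, -177.69792
5. -0.67312, 38.87992
6. 0.03498, 41.83702

Point 1:
  Latitude: degrees = first 2 digits = 88, minutes = 42.704; 88 + 42.704/60 = 88.711733
  hemisphere S, so the sign is −
  Lon: degrees = first 3 digits = 60, minutes = 59.737; 60 + 59.737/60 = 60.995617
  E → positive
Point 2:
  Latitude: split at 2 digits → 89° and 2.32351′; 89 + 2.32351/60 = 89.038725
  N → positive
  λ: degrees = first 3 digits = 137, minutes = 1.14407; 137 + 1.14407/60 = 137.019068
  E → positive
Point 3:
  φ: degrees = first 2 digits = 73, minutes = 55.127; 73 + 55.127/60 = 73.918783
  S ⇒ negate
  Longitude: degrees = first 3 digits = 118, minutes = 40.6075; 118 + 40.6075/60 = 118.676792
  W → negative
Point 4:
  Latitude: split at 2 digits → 09° and 34.117′; 9 + 34.117/60 = 9.568617
  S ⇒ negate
  λ: degrees = first 3 digits = 177, minutes = 41.875; 177 + 41.875/60 = 177.697917
  hemisphere W, so the sign is −
Point 5:
  Latitude: degrees = first 2 digits = 0, minutes = 40.38716; 0 + 40.38716/60 = 0.673119
  S ⇒ negate
  Longitude: degrees = first 3 digits = 38, minutes = 52.7954; 38 + 52.7954/60 = 38.879923
  E → positive
Point 6:
  φ: degrees = first 2 digits = 0, minutes = 2.0989; 0 + 2.0989/60 = 0.034982
  N → positive
  λ: degrees = first 3 digits = 41, minutes = 50.22113; 41 + 50.22113/60 = 41.837019
  E ⇒ keep positive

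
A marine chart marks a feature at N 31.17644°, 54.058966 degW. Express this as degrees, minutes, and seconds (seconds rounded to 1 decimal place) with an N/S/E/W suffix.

31°10′35.2″ N, 54°03′32.3″ W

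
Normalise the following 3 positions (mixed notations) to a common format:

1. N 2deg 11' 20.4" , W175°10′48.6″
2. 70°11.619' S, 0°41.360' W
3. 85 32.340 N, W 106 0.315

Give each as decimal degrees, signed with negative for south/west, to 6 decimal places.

Point 1:
  φ: 11′ + 20.4″ = 11.34000′; 2 + 11.34000/60 = 2.1890000
  N ⇒ keep positive
  Longitude: 175 + 10/60 + 48.6/3600 = 175.1801667
  W ⇒ negate
Point 2:
  φ: 11.619′ = 0.193650°; total 70.1936500
  hemisphere S, so the sign is −
  Longitude: 0 + 41.36/60 = 0.6893333
  W ⇒ negate
Point 3:
  φ: 32.34′ = 0.539000°; total 85.5390000
  N → positive
  Lon: 106 + 0.315/60 = 106.0052500
  W ⇒ negate

1. 2.189000, -175.180167
2. -70.193650, -0.689333
3. 85.539000, -106.005250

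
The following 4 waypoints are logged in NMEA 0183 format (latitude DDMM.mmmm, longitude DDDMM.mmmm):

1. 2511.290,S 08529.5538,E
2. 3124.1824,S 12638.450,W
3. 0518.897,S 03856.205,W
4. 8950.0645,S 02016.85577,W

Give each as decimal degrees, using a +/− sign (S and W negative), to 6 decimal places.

1. -25.188167, 85.492563
2. -31.403040, -126.640833
3. -5.314950, -38.936750
4. -89.834408, -20.280930

Point 1:
  Latitude: split at 2 digits → 25° and 11.29′; 25 + 11.29/60 = 25.1881667
  S → negative
  Longitude: split at 3 digits → 085° and 29.5538′; 85 + 29.5538/60 = 85.4925633
  E → positive
Point 2:
  Latitude: split at 2 digits → 31° and 24.1824′; 31 + 24.1824/60 = 31.4030400
  S → negative
  λ: degrees = first 3 digits = 126, minutes = 38.45; 126 + 38.45/60 = 126.6408333
  W ⇒ negate
Point 3:
  φ: degrees = first 2 digits = 5, minutes = 18.897; 5 + 18.897/60 = 5.3149500
  hemisphere S, so the sign is −
  Longitude: degrees = first 3 digits = 38, minutes = 56.205; 38 + 56.205/60 = 38.9367500
  hemisphere W, so the sign is −
Point 4:
  Latitude: degrees = first 2 digits = 89, minutes = 50.0645; 89 + 50.0645/60 = 89.8344083
  hemisphere S, so the sign is −
  λ: split at 3 digits → 020° and 16.85577′; 20 + 16.85577/60 = 20.2809295
  W → negative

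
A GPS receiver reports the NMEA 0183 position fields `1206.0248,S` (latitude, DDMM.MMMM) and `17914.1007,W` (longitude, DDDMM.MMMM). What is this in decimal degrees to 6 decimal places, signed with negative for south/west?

-12.100413, -179.235012

Latitude: split at 2 digits → 12° and 6.0248′; 12 + 6.0248/60 = 12.1004133
S ⇒ negate
Longitude: split at 3 digits → 179° and 14.1007′; 179 + 14.1007/60 = 179.2350117
W → negative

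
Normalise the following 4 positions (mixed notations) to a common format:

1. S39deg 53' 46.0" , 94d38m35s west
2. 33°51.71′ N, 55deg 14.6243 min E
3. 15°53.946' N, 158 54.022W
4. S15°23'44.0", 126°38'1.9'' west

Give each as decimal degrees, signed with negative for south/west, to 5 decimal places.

1. -39.89611, -94.64306
2. 33.86183, 55.24374
3. 15.89910, -158.90037
4. -15.39556, -126.63386

Point 1:
  φ: 53′ + 46″ = 53.76667′; 39 + 53.76667/60 = 39.896111
  S ⇒ negate
  Lon: 94° + 38/60 + 35/3600 = 94 + 0.633333 + 0.009722 = 94.643056
  W ⇒ negate
Point 2:
  Latitude: 33 + 51.71/60 = 33.861833
  N → positive
  Longitude: 55 + 14.6243/60 = 55.243738
  E ⇒ keep positive
Point 3:
  Latitude: 15 + 53.946/60 = 15.899100
  N ⇒ keep positive
  Lon: 158 + 54.022/60 = 158.900367
  W → negative
Point 4:
  Lat: 23′ + 44″ = 23.73333′; 15 + 23.73333/60 = 15.395556
  S ⇒ negate
  Longitude: 126 + 38/60 + 1.9/3600 = 126.633861
  W → negative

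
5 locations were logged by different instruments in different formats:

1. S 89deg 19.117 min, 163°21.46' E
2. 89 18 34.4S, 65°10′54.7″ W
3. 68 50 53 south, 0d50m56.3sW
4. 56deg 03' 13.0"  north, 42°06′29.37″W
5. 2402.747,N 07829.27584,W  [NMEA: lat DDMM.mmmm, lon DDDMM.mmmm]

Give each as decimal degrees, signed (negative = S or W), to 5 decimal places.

1. -89.31862, 163.35767
2. -89.30956, -65.18186
3. -68.84806, -0.84897
4. 56.05361, -42.10816
5. 24.04578, -78.48793

Point 1:
  Lat: 19.117′ = 0.318617°; total 89.318617
  S → negative
  λ: 21.46′ = 0.357667°; total 163.357667
  E → positive
Point 2:
  Lat: 89 + 18/60 + 34.4/3600 = 89.309556
  hemisphere S, so the sign is −
  Longitude: 65° + 10/60 + 54.7/3600 = 65 + 0.166667 + 0.015194 = 65.181861
  W ⇒ negate
Point 3:
  φ: 68 + 50/60 + 53/3600 = 68.848056
  S → negative
  Lon: 0° + 50/60 + 56.3/3600 = 0 + 0.833333 + 0.015639 = 0.848972
  hemisphere W, so the sign is −
Point 4:
  Latitude: 56° + 3/60 + 13/3600 = 56 + 0.050000 + 0.003611 = 56.053611
  N ⇒ keep positive
  Lon: 42 + 6/60 + 29.37/3600 = 42.108158
  W ⇒ negate
Point 5:
  Lat: split at 2 digits → 24° and 2.747′; 24 + 2.747/60 = 24.045783
  N → positive
  λ: degrees = first 3 digits = 78, minutes = 29.27584; 78 + 29.27584/60 = 78.487931
  hemisphere W, so the sign is −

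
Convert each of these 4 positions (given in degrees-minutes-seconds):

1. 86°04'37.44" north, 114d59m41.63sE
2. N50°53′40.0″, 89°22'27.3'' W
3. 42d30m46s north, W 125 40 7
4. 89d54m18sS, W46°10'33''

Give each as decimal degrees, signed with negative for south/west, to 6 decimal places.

Point 1:
  Latitude: 86 + 4/60 + 37.44/3600 = 86.0770667
  N → positive
  Lon: 114 + 59/60 + 41.63/3600 = 114.9948972
  E ⇒ keep positive
Point 2:
  Lat: 53′ + 40″ = 53.66667′; 50 + 53.66667/60 = 50.8944444
  N ⇒ keep positive
  λ: 89° + 22/60 + 27.3/3600 = 89 + 0.366667 + 0.007583 = 89.3742500
  W ⇒ negate
Point 3:
  Lat: 42° + 30/60 + 46/3600 = 42 + 0.500000 + 0.012778 = 42.5127778
  N ⇒ keep positive
  Lon: 40′ + 7″ = 40.11667′; 125 + 40.11667/60 = 125.6686111
  W → negative
Point 4:
  Latitude: 89 + 54/60 + 18/3600 = 89.9050000
  S → negative
  λ: 46 + 10/60 + 33/3600 = 46.1758333
  W ⇒ negate

1. 86.077067, 114.994897
2. 50.894444, -89.374250
3. 42.512778, -125.668611
4. -89.905000, -46.175833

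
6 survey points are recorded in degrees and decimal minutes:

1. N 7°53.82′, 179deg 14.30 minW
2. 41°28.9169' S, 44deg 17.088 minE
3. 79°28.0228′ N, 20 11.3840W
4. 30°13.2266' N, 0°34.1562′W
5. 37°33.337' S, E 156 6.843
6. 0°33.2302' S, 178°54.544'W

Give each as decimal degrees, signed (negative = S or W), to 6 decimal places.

Point 1:
  Lat: 7 + 53.82/60 = 7.8970000
  N ⇒ keep positive
  Longitude: 14.3′ = 0.238333°; total 179.2383333
  W ⇒ negate
Point 2:
  Lat: 41 + 28.9169/60 = 41.4819483
  S → negative
  Lon: 17.088′ = 0.284800°; total 44.2848000
  E → positive
Point 3:
  Latitude: 79 + 28.0228/60 = 79.4670467
  N → positive
  λ: 11.384′ = 0.189733°; total 20.1897333
  hemisphere W, so the sign is −
Point 4:
  φ: 30 + 13.2266/60 = 30.2204433
  N ⇒ keep positive
  λ: 34.1562′ = 0.569270°; total 0.5692700
  W ⇒ negate
Point 5:
  Lat: 33.337′ = 0.555617°; total 37.5556167
  hemisphere S, so the sign is −
  Longitude: 6.843′ = 0.114050°; total 156.1140500
  E ⇒ keep positive
Point 6:
  Latitude: 0 + 33.2302/60 = 0.5538367
  hemisphere S, so the sign is −
  λ: 178 + 54.544/60 = 178.9090667
  W ⇒ negate

1. 7.897000, -179.238333
2. -41.481948, 44.284800
3. 79.467047, -20.189733
4. 30.220443, -0.569270
5. -37.555617, 156.114050
6. -0.553837, -178.909067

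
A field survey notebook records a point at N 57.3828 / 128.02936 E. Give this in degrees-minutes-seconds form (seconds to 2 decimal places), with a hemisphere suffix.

Lat: 0.382800° → 22.96800′; 0.96800 × 60 = 58.0800″
λ: whole degrees 128; 1.76160′ → 1′ and 45.6960″

57°22′58.08″ N, 128°01′45.70″ E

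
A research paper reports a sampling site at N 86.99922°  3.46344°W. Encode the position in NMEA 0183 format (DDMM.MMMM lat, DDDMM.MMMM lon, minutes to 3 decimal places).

φ: fractional part 0.999220 → 59.95320 minutes
Longitude: minutes = (3.463440 − 3) × 60 = 27.80640

8659.953,N / 00327.806,W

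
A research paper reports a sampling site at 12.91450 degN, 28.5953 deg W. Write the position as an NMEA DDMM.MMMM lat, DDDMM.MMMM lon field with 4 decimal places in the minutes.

1254.8700,N / 02835.7180,W

Latitude: fractional part 0.914500 → 54.870000 minutes
Lon: fractional part 0.595300 → 35.718000 minutes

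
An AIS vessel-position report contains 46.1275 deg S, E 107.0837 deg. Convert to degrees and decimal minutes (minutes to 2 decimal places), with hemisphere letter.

Latitude: 46° + 0.127500 × 60 = 46° 7.6500′
Longitude: 107° + 0.083700 × 60 = 107° 5.0220′

46° 7.65′ S, 107° 5.02′ E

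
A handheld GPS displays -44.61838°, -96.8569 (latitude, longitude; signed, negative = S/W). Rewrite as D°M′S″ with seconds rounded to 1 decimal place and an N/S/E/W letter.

Latitude is negative → S; |value| = 44.618380
φ: 0.618380 × 60 = 37.10280′ → 37′, remainder × 60 = 6.168″
Longitude is negative → W; |value| = 96.856900
λ: whole degrees 96; 51.41400′ → 51′ and 24.840″

44°37′6.2″ S, 96°51′24.8″ W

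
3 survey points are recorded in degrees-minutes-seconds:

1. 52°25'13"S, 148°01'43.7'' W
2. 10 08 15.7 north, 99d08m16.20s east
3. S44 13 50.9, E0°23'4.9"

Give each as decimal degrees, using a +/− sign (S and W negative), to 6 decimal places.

Point 1:
  φ: 25′ + 13″ = 25.21667′; 52 + 25.21667/60 = 52.4202778
  S ⇒ negate
  Lon: 148° + 1/60 + 43.7/3600 = 148 + 0.016667 + 0.012139 = 148.0288056
  hemisphere W, so the sign is −
Point 2:
  Latitude: 8′ + 15.7″ = 8.26167′; 10 + 8.26167/60 = 10.1376944
  N ⇒ keep positive
  Longitude: 99° + 8/60 + 16.2/3600 = 99 + 0.133333 + 0.004500 = 99.1378333
  E ⇒ keep positive
Point 3:
  Lat: 13′ + 50.9″ = 13.84833′; 44 + 13.84833/60 = 44.2308056
  S → negative
  Lon: 0 + 23/60 + 4.9/3600 = 0.3846944
  E ⇒ keep positive

1. -52.420278, -148.028806
2. 10.137694, 99.137833
3. -44.230806, 0.384694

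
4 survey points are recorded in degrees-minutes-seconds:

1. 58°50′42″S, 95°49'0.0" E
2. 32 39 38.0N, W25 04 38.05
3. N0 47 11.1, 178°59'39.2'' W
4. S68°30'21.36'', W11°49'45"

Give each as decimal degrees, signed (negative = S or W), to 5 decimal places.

1. -58.84500, 95.81667
2. 32.66056, -25.07724
3. 0.78642, -178.99422
4. -68.50593, -11.82917

Point 1:
  φ: 50′ + 42″ = 50.70000′; 58 + 50.70000/60 = 58.845000
  S ⇒ negate
  Longitude: 95 + 49/60 + 0/3600 = 95.816667
  E → positive
Point 2:
  Lat: 32 + 39/60 + 38/3600 = 32.660556
  N → positive
  λ: 4′ + 38.05″ = 4.63417′; 25 + 4.63417/60 = 25.077236
  W → negative
Point 3:
  φ: 0 + 47/60 + 11.1/3600 = 0.786417
  N → positive
  Lon: 178° + 59/60 + 39.2/3600 = 178 + 0.983333 + 0.010889 = 178.994222
  hemisphere W, so the sign is −
Point 4:
  φ: 68° + 30/60 + 21.36/3600 = 68 + 0.500000 + 0.005933 = 68.505933
  hemisphere S, so the sign is −
  Lon: 11° + 49/60 + 45/3600 = 11 + 0.816667 + 0.012500 = 11.829167
  W ⇒ negate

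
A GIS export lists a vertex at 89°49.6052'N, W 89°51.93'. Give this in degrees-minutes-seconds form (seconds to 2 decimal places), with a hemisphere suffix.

φ: 49.60520′ → 49′ and 0.60520 × 60 = 36.3120″
Lon: 51.93000′ → 51′ and 0.93000 × 60 = 55.8000″

89°49′36.31″ N, 89°51′55.80″ W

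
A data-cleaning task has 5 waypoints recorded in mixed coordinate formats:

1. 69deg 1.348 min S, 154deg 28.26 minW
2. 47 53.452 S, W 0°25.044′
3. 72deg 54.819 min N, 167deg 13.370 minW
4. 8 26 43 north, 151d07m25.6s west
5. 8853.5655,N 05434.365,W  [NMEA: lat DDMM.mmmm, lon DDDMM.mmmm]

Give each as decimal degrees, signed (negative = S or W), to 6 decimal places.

1. -69.022467, -154.471000
2. -47.890867, -0.417400
3. 72.913650, -167.222833
4. 8.445278, -151.123778
5. 88.892758, -54.572750

Point 1:
  Lat: 69 + 1.348/60 = 69.0224667
  S ⇒ negate
  Longitude: 154 + 28.26/60 = 154.4710000
  W → negative
Point 2:
  Lat: 47 + 53.452/60 = 47.8908667
  S ⇒ negate
  λ: 0 + 25.044/60 = 0.4174000
  W ⇒ negate
Point 3:
  Lat: 54.819′ = 0.913650°; total 72.9136500
  N ⇒ keep positive
  Longitude: 167 + 13.37/60 = 167.2228333
  W → negative
Point 4:
  Lat: 8 + 26/60 + 43/3600 = 8.4452778
  N → positive
  Lon: 151 + 7/60 + 25.6/3600 = 151.1237778
  W ⇒ negate
Point 5:
  Lat: split at 2 digits → 88° and 53.5655′; 88 + 53.5655/60 = 88.8927583
  N → positive
  Lon: degrees = first 3 digits = 54, minutes = 34.365; 54 + 34.365/60 = 54.5727500
  hemisphere W, so the sign is −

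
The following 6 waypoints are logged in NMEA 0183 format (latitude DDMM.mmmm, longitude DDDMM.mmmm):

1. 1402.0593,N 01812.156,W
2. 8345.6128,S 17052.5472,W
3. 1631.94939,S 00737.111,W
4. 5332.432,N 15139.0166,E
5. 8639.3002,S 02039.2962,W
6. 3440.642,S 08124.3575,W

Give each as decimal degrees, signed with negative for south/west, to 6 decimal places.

1. 14.034322, -18.202600
2. -83.760213, -170.875787
3. -16.532490, -7.618517
4. 53.540533, 151.650277
5. -86.655003, -20.654937
6. -34.677367, -81.405958

Point 1:
  φ: split at 2 digits → 14° and 2.0593′; 14 + 2.0593/60 = 14.0343217
  N → positive
  λ: split at 3 digits → 018° and 12.156′; 18 + 12.156/60 = 18.2026000
  W → negative
Point 2:
  Latitude: degrees = first 2 digits = 83, minutes = 45.6128; 83 + 45.6128/60 = 83.7602133
  S → negative
  Lon: degrees = first 3 digits = 170, minutes = 52.5472; 170 + 52.5472/60 = 170.8757867
  hemisphere W, so the sign is −
Point 3:
  Latitude: split at 2 digits → 16° and 31.94939′; 16 + 31.94939/60 = 16.5324898
  hemisphere S, so the sign is −
  Longitude: split at 3 digits → 007° and 37.111′; 7 + 37.111/60 = 7.6185167
  hemisphere W, so the sign is −
Point 4:
  Latitude: degrees = first 2 digits = 53, minutes = 32.432; 53 + 32.432/60 = 53.5405333
  N ⇒ keep positive
  λ: split at 3 digits → 151° and 39.0166′; 151 + 39.0166/60 = 151.6502767
  E → positive
Point 5:
  φ: split at 2 digits → 86° and 39.3002′; 86 + 39.3002/60 = 86.6550033
  S → negative
  Longitude: degrees = first 3 digits = 20, minutes = 39.2962; 20 + 39.2962/60 = 20.6549367
  W → negative
Point 6:
  Latitude: degrees = first 2 digits = 34, minutes = 40.642; 34 + 40.642/60 = 34.6773667
  hemisphere S, so the sign is −
  λ: degrees = first 3 digits = 81, minutes = 24.3575; 81 + 24.3575/60 = 81.4059583
  hemisphere W, so the sign is −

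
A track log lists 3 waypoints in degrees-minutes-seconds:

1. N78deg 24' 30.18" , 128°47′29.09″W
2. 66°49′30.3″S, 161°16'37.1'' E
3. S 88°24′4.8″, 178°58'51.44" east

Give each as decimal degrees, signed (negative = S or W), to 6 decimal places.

1. 78.408383, -128.791414
2. -66.825083, 161.276972
3. -88.401333, 178.980956

Point 1:
  Lat: 24′ + 30.18″ = 24.50300′; 78 + 24.50300/60 = 78.4083833
  N ⇒ keep positive
  Lon: 128° + 47/60 + 29.09/3600 = 128 + 0.783333 + 0.008081 = 128.7914139
  hemisphere W, so the sign is −
Point 2:
  Lat: 49′ + 30.3″ = 49.50500′; 66 + 49.50500/60 = 66.8250833
  S → negative
  Longitude: 16′ + 37.1″ = 16.61833′; 161 + 16.61833/60 = 161.2769722
  E → positive
Point 3:
  Lat: 88 + 24/60 + 4.8/3600 = 88.4013333
  S ⇒ negate
  Lon: 178° + 58/60 + 51.44/3600 = 178 + 0.966667 + 0.014289 = 178.9809556
  E ⇒ keep positive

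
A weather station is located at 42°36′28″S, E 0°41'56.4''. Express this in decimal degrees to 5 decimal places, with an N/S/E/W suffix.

42.60778° S, 0.69900° E

Lat: 42 + 36/60 + 28/3600 = 42.607778
Longitude: 0° + 41/60 + 56.4/3600 = 0 + 0.683333 + 0.015667 = 0.699000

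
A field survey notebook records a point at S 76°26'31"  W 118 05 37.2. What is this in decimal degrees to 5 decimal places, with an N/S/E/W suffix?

76.44194° S, 118.09367° W

Lat: 26′ + 31″ = 26.51667′; 76 + 26.51667/60 = 76.441944
Longitude: 5′ + 37.2″ = 5.62000′; 118 + 5.62000/60 = 118.093667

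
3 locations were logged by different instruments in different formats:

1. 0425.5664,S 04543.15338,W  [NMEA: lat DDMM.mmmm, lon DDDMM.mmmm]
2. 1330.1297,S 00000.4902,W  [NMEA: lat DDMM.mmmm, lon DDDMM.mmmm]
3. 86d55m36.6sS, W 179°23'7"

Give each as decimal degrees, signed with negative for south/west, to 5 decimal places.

Point 1:
  Latitude: split at 2 digits → 04° and 25.5664′; 4 + 25.5664/60 = 4.426107
  S → negative
  λ: split at 3 digits → 045° and 43.15338′; 45 + 43.15338/60 = 45.719223
  hemisphere W, so the sign is −
Point 2:
  Lat: split at 2 digits → 13° and 30.1297′; 13 + 30.1297/60 = 13.502162
  hemisphere S, so the sign is −
  Lon: degrees = first 3 digits = 0, minutes = 0.4902; 0 + 0.4902/60 = 0.008170
  W → negative
Point 3:
  φ: 86 + 55/60 + 36.6/3600 = 86.926833
  hemisphere S, so the sign is −
  Lon: 179° + 23/60 + 7/3600 = 179 + 0.383333 + 0.001944 = 179.385278
  hemisphere W, so the sign is −

1. -4.42611, -45.71922
2. -13.50216, -0.00817
3. -86.92683, -179.38528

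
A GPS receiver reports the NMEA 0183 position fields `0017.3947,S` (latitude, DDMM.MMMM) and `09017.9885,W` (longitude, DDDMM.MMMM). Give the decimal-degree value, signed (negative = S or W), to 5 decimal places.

-0.28991, -90.29981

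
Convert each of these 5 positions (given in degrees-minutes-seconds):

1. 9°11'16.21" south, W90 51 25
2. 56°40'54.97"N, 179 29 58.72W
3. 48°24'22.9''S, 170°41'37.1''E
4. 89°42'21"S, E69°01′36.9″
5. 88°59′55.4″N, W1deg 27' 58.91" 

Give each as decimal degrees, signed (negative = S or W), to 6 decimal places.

1. -9.187836, -90.856944
2. 56.681936, -179.499644
3. -48.406361, 170.693639
4. -89.705833, 69.026917
5. 88.998722, -1.466364

Point 1:
  Lat: 11′ + 16.21″ = 11.27017′; 9 + 11.27017/60 = 9.1878361
  hemisphere S, so the sign is −
  Longitude: 90° + 51/60 + 25/3600 = 90 + 0.850000 + 0.006944 = 90.8569444
  hemisphere W, so the sign is −
Point 2:
  φ: 56° + 40/60 + 54.97/3600 = 56 + 0.666667 + 0.015269 = 56.6819361
  N ⇒ keep positive
  λ: 179 + 29/60 + 58.72/3600 = 179.4996444
  W ⇒ negate
Point 3:
  Lat: 48° + 24/60 + 22.9/3600 = 48 + 0.400000 + 0.006361 = 48.4063611
  hemisphere S, so the sign is −
  Longitude: 170° + 41/60 + 37.1/3600 = 170 + 0.683333 + 0.010306 = 170.6936389
  E → positive
Point 4:
  Latitude: 42′ + 21″ = 42.35000′; 89 + 42.35000/60 = 89.7058333
  S ⇒ negate
  Lon: 69 + 1/60 + 36.9/3600 = 69.0269167
  E ⇒ keep positive
Point 5:
  φ: 59′ + 55.4″ = 59.92333′; 88 + 59.92333/60 = 88.9987222
  N ⇒ keep positive
  Longitude: 27′ + 58.91″ = 27.98183′; 1 + 27.98183/60 = 1.4663639
  W → negative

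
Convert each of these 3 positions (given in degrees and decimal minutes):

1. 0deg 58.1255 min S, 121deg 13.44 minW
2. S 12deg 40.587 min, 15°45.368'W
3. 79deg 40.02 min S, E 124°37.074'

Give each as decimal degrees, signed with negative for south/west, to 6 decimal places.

1. -0.968758, -121.224000
2. -12.676450, -15.756133
3. -79.667000, 124.617900

Point 1:
  Lat: 58.1255′ = 0.968758°; total 0.9687583
  S → negative
  Longitude: 121 + 13.44/60 = 121.2240000
  hemisphere W, so the sign is −
Point 2:
  Latitude: 40.587′ = 0.676450°; total 12.6764500
  hemisphere S, so the sign is −
  Lon: 45.368′ = 0.756133°; total 15.7561333
  W → negative
Point 3:
  Latitude: 79 + 40.02/60 = 79.6670000
  S ⇒ negate
  Longitude: 124 + 37.074/60 = 124.6179000
  E ⇒ keep positive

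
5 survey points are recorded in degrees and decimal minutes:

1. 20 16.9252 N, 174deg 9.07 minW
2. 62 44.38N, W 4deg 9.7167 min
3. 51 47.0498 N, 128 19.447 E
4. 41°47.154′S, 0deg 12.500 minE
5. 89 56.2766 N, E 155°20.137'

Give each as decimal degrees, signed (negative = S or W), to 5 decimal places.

Point 1:
  φ: 16.9252′ = 0.282087°; total 20.282087
  N → positive
  Longitude: 174 + 9.07/60 = 174.151167
  W → negative
Point 2:
  Latitude: 62 + 44.38/60 = 62.739667
  N ⇒ keep positive
  λ: 4 + 9.7167/60 = 4.161945
  W → negative
Point 3:
  Lat: 51 + 47.0498/60 = 51.784163
  N ⇒ keep positive
  λ: 128 + 19.447/60 = 128.324117
  E ⇒ keep positive
Point 4:
  Latitude: 41 + 47.154/60 = 41.785900
  hemisphere S, so the sign is −
  λ: 0 + 12.5/60 = 0.208333
  E ⇒ keep positive
Point 5:
  Latitude: 56.2766′ = 0.937943°; total 89.937943
  N → positive
  Longitude: 155 + 20.137/60 = 155.335617
  E ⇒ keep positive

1. 20.28209, -174.15117
2. 62.73967, -4.16195
3. 51.78416, 128.32412
4. -41.78590, 0.20833
5. 89.93794, 155.33562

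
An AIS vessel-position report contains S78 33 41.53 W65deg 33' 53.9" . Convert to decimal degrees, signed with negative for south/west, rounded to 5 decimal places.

-78.56154, -65.56497

φ: 78 + 33/60 + 41.53/3600 = 78.561536
hemisphere S, so the sign is −
Lon: 33′ + 53.9″ = 33.89833′; 65 + 33.89833/60 = 65.564972
W ⇒ negate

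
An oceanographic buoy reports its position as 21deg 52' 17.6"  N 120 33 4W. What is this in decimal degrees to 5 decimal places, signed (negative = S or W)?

Lat: 21° + 52/60 + 17.6/3600 = 21 + 0.866667 + 0.004889 = 21.871556
N → positive
λ: 33′ + 4″ = 33.06667′; 120 + 33.06667/60 = 120.551111
W → negative

21.87156, -120.55111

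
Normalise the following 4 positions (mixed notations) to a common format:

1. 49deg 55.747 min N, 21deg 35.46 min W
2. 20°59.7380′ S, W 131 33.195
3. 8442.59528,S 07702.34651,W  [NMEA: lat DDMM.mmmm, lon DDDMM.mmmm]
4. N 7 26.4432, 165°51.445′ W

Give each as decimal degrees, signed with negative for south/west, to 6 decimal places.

1. 49.929117, -21.591000
2. -20.995633, -131.553250
3. -84.709921, -77.039109
4. 7.440720, -165.857417

Point 1:
  Latitude: 55.747′ = 0.929117°; total 49.9291167
  N ⇒ keep positive
  Longitude: 21 + 35.46/60 = 21.5910000
  W → negative
Point 2:
  Latitude: 20 + 59.738/60 = 20.9956333
  hemisphere S, so the sign is −
  Lon: 33.195′ = 0.553250°; total 131.5532500
  W ⇒ negate
Point 3:
  φ: degrees = first 2 digits = 84, minutes = 42.59528; 84 + 42.59528/60 = 84.7099213
  S ⇒ negate
  λ: degrees = first 3 digits = 77, minutes = 2.34651; 77 + 2.34651/60 = 77.0391085
  hemisphere W, so the sign is −
Point 4:
  Lat: 26.4432′ = 0.440720°; total 7.4407200
  N ⇒ keep positive
  Longitude: 51.445′ = 0.857417°; total 165.8574167
  W ⇒ negate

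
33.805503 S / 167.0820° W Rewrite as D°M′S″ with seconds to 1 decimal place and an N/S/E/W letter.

33°48′19.8″ S, 167°04′55.2″ W

Lat: 0.805503° → 48.33018′; 0.33018 × 60 = 19.811″
Lon: 0.082000 × 60 = 4.92000′ → 4′, remainder × 60 = 55.200″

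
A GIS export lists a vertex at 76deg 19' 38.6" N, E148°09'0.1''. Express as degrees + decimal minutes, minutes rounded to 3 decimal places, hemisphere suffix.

76° 19.643′ N, 148° 9.002′ E

φ: seconds/60 = 0.64333; minutes = 19 + 0.64333 = 19.64333
λ: seconds/60 = 0.00167; minutes = 9 + 0.00167 = 9.00167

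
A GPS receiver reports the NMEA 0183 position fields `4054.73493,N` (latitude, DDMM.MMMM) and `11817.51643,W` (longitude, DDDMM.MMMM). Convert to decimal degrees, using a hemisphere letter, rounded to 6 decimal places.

Lat: split at 2 digits → 40° and 54.73493′; 40 + 54.73493/60 = 40.9122488
Lon: split at 3 digits → 118° and 17.51643′; 118 + 17.51643/60 = 118.2919405

40.912249° N, 118.291941° W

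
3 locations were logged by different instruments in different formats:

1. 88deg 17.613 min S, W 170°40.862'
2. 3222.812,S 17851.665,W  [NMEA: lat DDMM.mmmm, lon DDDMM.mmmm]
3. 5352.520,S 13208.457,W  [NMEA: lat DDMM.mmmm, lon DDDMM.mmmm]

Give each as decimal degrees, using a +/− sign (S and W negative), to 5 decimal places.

1. -88.29355, -170.68103
2. -32.38020, -178.86108
3. -53.87533, -132.14095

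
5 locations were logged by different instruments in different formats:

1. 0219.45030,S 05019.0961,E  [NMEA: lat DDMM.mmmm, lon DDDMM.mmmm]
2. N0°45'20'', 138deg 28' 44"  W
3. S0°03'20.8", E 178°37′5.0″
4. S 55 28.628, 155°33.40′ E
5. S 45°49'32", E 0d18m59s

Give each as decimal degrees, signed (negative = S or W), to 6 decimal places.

Point 1:
  Lat: degrees = first 2 digits = 2, minutes = 19.4503; 2 + 19.4503/60 = 2.3241717
  S ⇒ negate
  Lon: split at 3 digits → 050° and 19.0961′; 50 + 19.0961/60 = 50.3182683
  E ⇒ keep positive
Point 2:
  φ: 0 + 45/60 + 20/3600 = 0.7555556
  N ⇒ keep positive
  Lon: 28′ + 44″ = 28.73333′; 138 + 28.73333/60 = 138.4788889
  hemisphere W, so the sign is −
Point 3:
  Lat: 3′ + 20.8″ = 3.34667′; 0 + 3.34667/60 = 0.0557778
  S ⇒ negate
  Longitude: 178° + 37/60 + 5/3600 = 178 + 0.616667 + 0.001389 = 178.6180556
  E ⇒ keep positive
Point 4:
  φ: 55 + 28.628/60 = 55.4771333
  S → negative
  Lon: 155 + 33.4/60 = 155.5566667
  E ⇒ keep positive
Point 5:
  Lat: 45° + 49/60 + 32/3600 = 45 + 0.816667 + 0.008889 = 45.8255556
  S ⇒ negate
  Longitude: 18′ + 59″ = 18.98333′; 0 + 18.98333/60 = 0.3163889
  E → positive

1. -2.324172, 50.318268
2. 0.755556, -138.478889
3. -0.055778, 178.618056
4. -55.477133, 155.556667
5. -45.825556, 0.316389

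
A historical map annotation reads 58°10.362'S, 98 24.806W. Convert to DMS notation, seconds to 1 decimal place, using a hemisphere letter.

φ: 10.36200′ → 10′ and 0.36200 × 60 = 21.720″
λ: fractional minutes 0.80600 × 60 = 48.360″

58°10′21.7″ S, 98°24′48.4″ W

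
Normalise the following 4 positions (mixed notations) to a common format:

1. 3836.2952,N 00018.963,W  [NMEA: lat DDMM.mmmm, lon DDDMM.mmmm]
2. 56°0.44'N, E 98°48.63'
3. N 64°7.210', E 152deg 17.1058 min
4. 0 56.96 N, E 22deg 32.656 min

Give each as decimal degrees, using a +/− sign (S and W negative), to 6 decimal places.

1. 38.604920, -0.316050
2. 56.007333, 98.810500
3. 64.120167, 152.285097
4. 0.949333, 22.544267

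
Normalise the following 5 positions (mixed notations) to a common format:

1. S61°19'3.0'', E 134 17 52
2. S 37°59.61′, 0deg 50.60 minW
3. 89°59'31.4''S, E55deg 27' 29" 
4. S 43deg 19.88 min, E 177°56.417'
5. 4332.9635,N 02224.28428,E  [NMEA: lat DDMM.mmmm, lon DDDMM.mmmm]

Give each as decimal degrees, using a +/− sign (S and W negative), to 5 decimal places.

Point 1:
  Lat: 61° + 19/60 + 3/3600 = 61 + 0.316667 + 0.000833 = 61.317500
  S → negative
  λ: 134° + 17/60 + 52/3600 = 134 + 0.283333 + 0.014444 = 134.297778
  E → positive
Point 2:
  Lat: 59.61′ = 0.993500°; total 37.993500
  hemisphere S, so the sign is −
  Lon: 50.6′ = 0.843333°; total 0.843333
  W → negative
Point 3:
  Lat: 59′ + 31.4″ = 59.52333′; 89 + 59.52333/60 = 89.992056
  S → negative
  λ: 27′ + 29″ = 27.48333′; 55 + 27.48333/60 = 55.458056
  E ⇒ keep positive
Point 4:
  Lat: 19.88′ = 0.331333°; total 43.331333
  S → negative
  Lon: 56.417′ = 0.940283°; total 177.940283
  E → positive
Point 5:
  Latitude: degrees = first 2 digits = 43, minutes = 32.9635; 43 + 32.9635/60 = 43.549392
  N → positive
  λ: split at 3 digits → 022° and 24.28428′; 22 + 24.28428/60 = 22.404738
  E → positive

1. -61.31750, 134.29778
2. -37.99350, -0.84333
3. -89.99206, 55.45806
4. -43.33133, 177.94028
5. 43.54939, 22.40474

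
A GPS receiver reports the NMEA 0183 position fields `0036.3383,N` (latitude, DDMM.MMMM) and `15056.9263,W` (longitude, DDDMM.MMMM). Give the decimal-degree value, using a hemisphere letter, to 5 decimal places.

0.60564° N, 150.94877° W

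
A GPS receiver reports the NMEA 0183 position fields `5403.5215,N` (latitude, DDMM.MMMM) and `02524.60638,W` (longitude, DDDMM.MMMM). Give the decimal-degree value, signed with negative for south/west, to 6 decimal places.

54.058692, -25.410106

Lat: degrees = first 2 digits = 54, minutes = 3.5215; 54 + 3.5215/60 = 54.0586917
N ⇒ keep positive
Lon: split at 3 digits → 025° and 24.60638′; 25 + 24.60638/60 = 25.4101063
W ⇒ negate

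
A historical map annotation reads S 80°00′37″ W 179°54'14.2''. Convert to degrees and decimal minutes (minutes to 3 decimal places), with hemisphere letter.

φ: seconds/60 = 0.61667; minutes = 0 + 0.61667 = 0.61667
Lon: seconds/60 = 0.23667; minutes = 54 + 0.23667 = 54.23667

80° 0.617′ S, 179° 54.237′ W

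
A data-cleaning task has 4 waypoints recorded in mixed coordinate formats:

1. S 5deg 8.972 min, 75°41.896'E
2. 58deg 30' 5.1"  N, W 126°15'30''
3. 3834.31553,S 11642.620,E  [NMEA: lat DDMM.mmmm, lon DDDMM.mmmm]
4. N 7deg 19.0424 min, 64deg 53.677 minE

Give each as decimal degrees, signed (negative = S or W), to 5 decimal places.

Point 1:
  Lat: 5 + 8.972/60 = 5.149533
  hemisphere S, so the sign is −
  Longitude: 41.896′ = 0.698267°; total 75.698267
  E ⇒ keep positive
Point 2:
  φ: 30′ + 5.1″ = 30.08500′; 58 + 30.08500/60 = 58.501417
  N → positive
  Longitude: 126° + 15/60 + 30/3600 = 126 + 0.250000 + 0.008333 = 126.258333
  W → negative
Point 3:
  Lat: split at 2 digits → 38° and 34.31553′; 38 + 34.31553/60 = 38.571926
  hemisphere S, so the sign is −
  Lon: split at 3 digits → 116° and 42.62′; 116 + 42.62/60 = 116.710333
  E ⇒ keep positive
Point 4:
  Lat: 7 + 19.0424/60 = 7.317373
  N ⇒ keep positive
  Longitude: 53.677′ = 0.894617°; total 64.894617
  E → positive

1. -5.14953, 75.69827
2. 58.50142, -126.25833
3. -38.57193, 116.71033
4. 7.31737, 64.89462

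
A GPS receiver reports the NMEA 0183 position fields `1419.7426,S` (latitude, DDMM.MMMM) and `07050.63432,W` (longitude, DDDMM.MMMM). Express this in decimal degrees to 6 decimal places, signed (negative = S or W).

-14.329043, -70.843905

Latitude: split at 2 digits → 14° and 19.7426′; 14 + 19.7426/60 = 14.3290433
S → negative
λ: degrees = first 3 digits = 70, minutes = 50.63432; 70 + 50.63432/60 = 70.8439053
W ⇒ negate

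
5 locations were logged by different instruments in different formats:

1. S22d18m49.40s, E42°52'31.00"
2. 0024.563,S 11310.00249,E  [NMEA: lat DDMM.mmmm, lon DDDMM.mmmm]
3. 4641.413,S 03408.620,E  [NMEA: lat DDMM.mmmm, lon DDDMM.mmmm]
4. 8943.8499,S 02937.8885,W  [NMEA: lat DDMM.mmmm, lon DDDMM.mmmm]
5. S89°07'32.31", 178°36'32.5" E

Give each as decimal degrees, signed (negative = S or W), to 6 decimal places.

1. -22.313722, 42.875278
2. -0.409383, 113.166708
3. -46.690217, 34.143667
4. -89.730832, -29.631475
5. -89.125642, 178.609028

Point 1:
  Lat: 22° + 18/60 + 49.4/3600 = 22 + 0.300000 + 0.013722 = 22.3137222
  S ⇒ negate
  λ: 42 + 52/60 + 31/3600 = 42.8752778
  E → positive
Point 2:
  Lat: degrees = first 2 digits = 0, minutes = 24.563; 0 + 24.563/60 = 0.4093833
  S → negative
  Lon: split at 3 digits → 113° and 10.00249′; 113 + 10.00249/60 = 113.1667082
  E ⇒ keep positive
Point 3:
  φ: split at 2 digits → 46° and 41.413′; 46 + 41.413/60 = 46.6902167
  hemisphere S, so the sign is −
  Longitude: degrees = first 3 digits = 34, minutes = 8.62; 34 + 8.62/60 = 34.1436667
  E → positive
Point 4:
  Lat: split at 2 digits → 89° and 43.8499′; 89 + 43.8499/60 = 89.7308317
  S → negative
  λ: degrees = first 3 digits = 29, minutes = 37.8885; 29 + 37.8885/60 = 29.6314750
  W ⇒ negate
Point 5:
  φ: 89° + 7/60 + 32.31/3600 = 89 + 0.116667 + 0.008975 = 89.1256417
  hemisphere S, so the sign is −
  Longitude: 178° + 36/60 + 32.5/3600 = 178 + 0.600000 + 0.009028 = 178.6090278
  E → positive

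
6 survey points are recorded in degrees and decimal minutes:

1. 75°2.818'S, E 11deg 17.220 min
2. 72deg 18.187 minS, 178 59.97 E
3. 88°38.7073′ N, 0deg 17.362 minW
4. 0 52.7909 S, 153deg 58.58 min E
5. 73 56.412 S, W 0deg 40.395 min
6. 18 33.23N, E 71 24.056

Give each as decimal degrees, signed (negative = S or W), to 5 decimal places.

Point 1:
  φ: 2.818′ = 0.046967°; total 75.046967
  S → negative
  Longitude: 17.22′ = 0.287000°; total 11.287000
  E → positive
Point 2:
  Latitude: 72 + 18.187/60 = 72.303117
  S ⇒ negate
  Longitude: 59.97′ = 0.999500°; total 178.999500
  E ⇒ keep positive
Point 3:
  Lat: 88 + 38.7073/60 = 88.645122
  N ⇒ keep positive
  Lon: 17.362′ = 0.289367°; total 0.289367
  W ⇒ negate
Point 4:
  Latitude: 0 + 52.7909/60 = 0.879848
  hemisphere S, so the sign is −
  λ: 58.58′ = 0.976333°; total 153.976333
  E → positive
Point 5:
  Latitude: 73 + 56.412/60 = 73.940200
  S ⇒ negate
  Longitude: 40.395′ = 0.673250°; total 0.673250
  hemisphere W, so the sign is −
Point 6:
  Lat: 33.23′ = 0.553833°; total 18.553833
  N ⇒ keep positive
  λ: 24.056′ = 0.400933°; total 71.400933
  E ⇒ keep positive

1. -75.04697, 11.28700
2. -72.30312, 178.99950
3. 88.64512, -0.28937
4. -0.87985, 153.97633
5. -73.94020, -0.67325
6. 18.55383, 71.40093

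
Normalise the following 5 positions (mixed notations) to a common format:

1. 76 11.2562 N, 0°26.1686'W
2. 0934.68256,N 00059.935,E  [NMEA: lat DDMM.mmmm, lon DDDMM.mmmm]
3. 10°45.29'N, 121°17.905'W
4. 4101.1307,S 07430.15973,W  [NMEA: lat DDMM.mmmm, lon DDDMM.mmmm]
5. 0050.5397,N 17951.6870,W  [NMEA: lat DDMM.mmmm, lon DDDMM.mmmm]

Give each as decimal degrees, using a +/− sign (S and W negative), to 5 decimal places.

1. 76.18760, -0.43614
2. 9.57804, 0.99892
3. 10.75483, -121.29842
4. -41.01885, -74.50266
5. 0.84233, -179.86145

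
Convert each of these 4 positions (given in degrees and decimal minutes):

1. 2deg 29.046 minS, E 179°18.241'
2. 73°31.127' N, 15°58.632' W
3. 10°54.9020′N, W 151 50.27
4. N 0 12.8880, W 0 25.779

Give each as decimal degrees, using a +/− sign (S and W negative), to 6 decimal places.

Point 1:
  φ: 2 + 29.046/60 = 2.4841000
  S → negative
  Longitude: 18.241′ = 0.304017°; total 179.3040167
  E → positive
Point 2:
  Lat: 31.127′ = 0.518783°; total 73.5187833
  N → positive
  Longitude: 58.632′ = 0.977200°; total 15.9772000
  W ⇒ negate
Point 3:
  Lat: 54.902′ = 0.915033°; total 10.9150333
  N → positive
  Longitude: 50.27′ = 0.837833°; total 151.8378333
  W → negative
Point 4:
  φ: 12.888′ = 0.214800°; total 0.2148000
  N ⇒ keep positive
  Lon: 25.779′ = 0.429650°; total 0.4296500
  W ⇒ negate

1. -2.484100, 179.304017
2. 73.518783, -15.977200
3. 10.915033, -151.837833
4. 0.214800, -0.429650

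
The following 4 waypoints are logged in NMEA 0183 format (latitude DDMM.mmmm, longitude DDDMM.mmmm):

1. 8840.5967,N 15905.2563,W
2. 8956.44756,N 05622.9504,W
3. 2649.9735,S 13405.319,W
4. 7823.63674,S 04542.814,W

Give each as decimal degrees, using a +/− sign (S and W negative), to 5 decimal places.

Point 1:
  φ: degrees = first 2 digits = 88, minutes = 40.5967; 88 + 40.5967/60 = 88.676612
  N ⇒ keep positive
  Longitude: split at 3 digits → 159° and 5.2563′; 159 + 5.2563/60 = 159.087605
  W → negative
Point 2:
  φ: degrees = first 2 digits = 89, minutes = 56.44756; 89 + 56.44756/60 = 89.940793
  N ⇒ keep positive
  Longitude: split at 3 digits → 056° and 22.9504′; 56 + 22.9504/60 = 56.382507
  W ⇒ negate
Point 3:
  φ: split at 2 digits → 26° and 49.9735′; 26 + 49.9735/60 = 26.832892
  S ⇒ negate
  λ: degrees = first 3 digits = 134, minutes = 5.319; 134 + 5.319/60 = 134.088650
  W ⇒ negate
Point 4:
  φ: split at 2 digits → 78° and 23.63674′; 78 + 23.63674/60 = 78.393946
  S ⇒ negate
  Lon: split at 3 digits → 045° and 42.814′; 45 + 42.814/60 = 45.713567
  hemisphere W, so the sign is −

1. 88.67661, -159.08761
2. 89.94079, -56.38251
3. -26.83289, -134.08865
4. -78.39395, -45.71357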